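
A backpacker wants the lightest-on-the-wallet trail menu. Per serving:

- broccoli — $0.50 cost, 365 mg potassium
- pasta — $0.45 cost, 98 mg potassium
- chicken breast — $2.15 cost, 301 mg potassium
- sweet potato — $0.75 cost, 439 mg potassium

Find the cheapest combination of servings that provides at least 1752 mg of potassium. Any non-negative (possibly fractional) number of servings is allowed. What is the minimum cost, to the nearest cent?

Cost per mg of potassium: broccoli $0.0014, sweet potato $0.0017, pasta $0.0046, chicken breast $0.0071.
With no serving limits, use only broccoli: 1752 mg / 365 mg = 4.8 servings × $0.50 = $2.40.

$2.40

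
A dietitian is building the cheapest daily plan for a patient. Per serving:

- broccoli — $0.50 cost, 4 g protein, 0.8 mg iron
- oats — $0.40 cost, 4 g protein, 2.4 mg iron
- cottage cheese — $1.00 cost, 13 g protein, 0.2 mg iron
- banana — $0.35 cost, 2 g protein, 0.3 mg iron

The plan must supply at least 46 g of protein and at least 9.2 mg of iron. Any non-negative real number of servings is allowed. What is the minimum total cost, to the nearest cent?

$3.87

broccoli only: max(46/4, 9.2/0.8) = 11.5 servings → $5.75.
oats only: max(46/4, 9.2/2.4) = 11.5 servings → $4.60.
cottage cheese only: max(46/13, 9.2/0.2) = 46 servings → $46.00.
banana only: max(46/2, 9.2/0.3) = 30.67 servings → $10.73.
broccoli + oats with both tight: 11.5 servings and 0 servings → $5.75.
broccoli + cottage cheese with both tight: 11.5 servings and 0 servings → $5.75.
broccoli + banana with both tight: 11.5 servings and 0 servings → $5.75.
oats + cottage cheese with both tight: 3.632 servings and 2.421 servings → $3.87.
oats + banana with both tight: 1.278 servings and 20.44 servings → $7.67.
cottage cheese + banana: intersection lies outside the first quadrant.
The minimum over all feasible corners is $3.87.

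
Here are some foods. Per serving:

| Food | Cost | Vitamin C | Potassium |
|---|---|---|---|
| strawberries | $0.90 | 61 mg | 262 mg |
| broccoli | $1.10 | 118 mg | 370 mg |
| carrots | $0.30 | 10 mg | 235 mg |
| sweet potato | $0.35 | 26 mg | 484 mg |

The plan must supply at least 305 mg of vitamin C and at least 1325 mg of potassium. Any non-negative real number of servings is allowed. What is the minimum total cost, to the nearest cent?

At the optimum either one food covers both requirements or two foods hit both targets exactly; no other combination can be cheaper.
strawberries only: max(305/61, 1325/262) = 5.057 servings → $4.55.
broccoli only: max(305/118, 1325/370) = 3.581 servings → $3.94.
carrots only: max(305/10, 1325/235) = 30.5 servings → $9.15.
sweet potato only: max(305/26, 1325/484) = 11.73 servings → $4.11.
strawberries + broccoli: intersection lies outside the first quadrant.
strawberries + carrots with both tight: 4.987 servings and 0.0781 servings → $4.51.
strawberries + sweet potato with both tight: 4.983 servings and 0.04029 servings → $4.50.
broccoli + carrots with both tight: 2.431 servings and 1.81 servings → $3.22.
broccoli + sweet potato with both tight: 2.383 servings and 0.9159 servings → $2.94.
carrots + sweet potato: intersection lies outside the first quadrant.
Cheapest feasible corner: $2.94.

$2.94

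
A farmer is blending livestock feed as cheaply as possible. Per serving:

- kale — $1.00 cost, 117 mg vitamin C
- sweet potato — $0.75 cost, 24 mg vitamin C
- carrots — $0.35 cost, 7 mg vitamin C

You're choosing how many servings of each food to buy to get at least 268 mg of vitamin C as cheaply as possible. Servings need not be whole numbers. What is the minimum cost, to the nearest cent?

$2.29

Cost per mg of vitamin C: kale $0.0085, sweet potato $0.0312, carrots $0.0500.
With no serving limits, use only kale: 268 mg / 117 mg = 2.291 servings × $1.00 = $2.29.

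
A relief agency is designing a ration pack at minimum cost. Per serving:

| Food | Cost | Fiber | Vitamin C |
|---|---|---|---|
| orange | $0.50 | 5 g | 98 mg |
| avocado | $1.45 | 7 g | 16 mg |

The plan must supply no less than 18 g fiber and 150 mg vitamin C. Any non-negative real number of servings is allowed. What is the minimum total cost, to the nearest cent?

$1.80

Minimising a linear cost over {fiber ≥ 18, vitamin C ≥ 150, servings ≥ 0} — the optimum is at a vertex, using one or two foods.
orange only: max(18/5, 150/98) = 3.6 servings → $1.80.
avocado only: max(18/7, 150/16) = 9.375 servings → $13.59.
orange + avocado with both tight: 1.257 servings and 1.673 servings → $3.05.
Cheapest feasible corner: $1.80.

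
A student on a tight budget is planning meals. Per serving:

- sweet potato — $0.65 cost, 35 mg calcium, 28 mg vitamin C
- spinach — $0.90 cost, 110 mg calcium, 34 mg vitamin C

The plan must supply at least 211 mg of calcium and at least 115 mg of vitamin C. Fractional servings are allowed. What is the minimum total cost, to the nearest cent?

A basic optimal solution has at most two foods positive. Try each food alone and each pair with both targets met exactly.
sweet potato only: max(211/35, 115/28) = 6.029 servings → $3.92.
spinach only: max(211/110, 115/34) = 3.382 servings → $3.04.
sweet potato + spinach with both tight: 2.897 servings and 0.9963 servings → $2.78.
The minimum over all feasible corners is $2.78.

$2.78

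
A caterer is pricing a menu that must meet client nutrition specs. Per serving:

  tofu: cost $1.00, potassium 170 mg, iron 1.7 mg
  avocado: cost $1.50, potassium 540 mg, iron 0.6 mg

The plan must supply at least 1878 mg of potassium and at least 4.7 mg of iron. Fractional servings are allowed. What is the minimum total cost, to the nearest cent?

Two binding constraints pin down two serving amounts, so the optimal mix uses at most two foods. The candidates are each food alone (scaled to the tighter of potassium/iron) and each pair with both constraints tight.
tofu only: max(1878/170, 4.7/1.7) = 11.05 servings → $11.05.
avocado only: max(1878/540, 4.7/0.6) = 7.833 servings → $11.75.
tofu + avocado with both tight: 1.729 servings and 2.933 servings → $6.13.
Cheapest feasible corner: $6.13.

$6.13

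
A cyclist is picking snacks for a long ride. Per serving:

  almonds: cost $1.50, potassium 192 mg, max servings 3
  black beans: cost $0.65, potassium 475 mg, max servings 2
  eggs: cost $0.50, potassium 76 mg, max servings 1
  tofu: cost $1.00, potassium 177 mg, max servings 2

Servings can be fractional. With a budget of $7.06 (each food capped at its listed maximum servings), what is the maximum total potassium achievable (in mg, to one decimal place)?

Potassium per dollar: black beans 730.8, tofu 177, eggs 152, almonds 128.
Take 2 servings of black beans: spends $1.30, +950.0 mg potassium (running total 950.0 mg).
Take 2 servings of tofu: spends $2.00, +354.0 mg potassium (running total 1304.0 mg).
Take 1 serving of eggs: spends $0.50, +76.0 mg potassium (running total 1380.0 mg).
Take 2.173 servings of almonds: spends $3.26, +417.3 mg potassium (running total 1797.3 mg).
Greedy by best ratio exhausts the cost allowance optimally: 1797.3 mg.

1797.3 mg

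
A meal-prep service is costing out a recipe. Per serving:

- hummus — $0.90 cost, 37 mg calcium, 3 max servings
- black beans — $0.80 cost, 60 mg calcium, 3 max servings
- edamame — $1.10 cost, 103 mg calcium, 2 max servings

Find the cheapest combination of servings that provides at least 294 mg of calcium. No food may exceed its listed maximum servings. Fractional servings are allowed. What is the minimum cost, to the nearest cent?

$3.37

Cost per mg of calcium: edamame $0.0107, black beans $0.0133, hummus $0.0243.
Take 2 servings of edamame: +206.0 mg calcium for $2.20 (total $2.20, still need 88.0 mg).
Take 1.467 servings of black beans: +88.0 mg calcium for $1.17 (total $3.37, still need 0.0 mg).
Greedy by cheapest-per-mg is optimal for a single linear constraint, so the minimum cost is $3.37.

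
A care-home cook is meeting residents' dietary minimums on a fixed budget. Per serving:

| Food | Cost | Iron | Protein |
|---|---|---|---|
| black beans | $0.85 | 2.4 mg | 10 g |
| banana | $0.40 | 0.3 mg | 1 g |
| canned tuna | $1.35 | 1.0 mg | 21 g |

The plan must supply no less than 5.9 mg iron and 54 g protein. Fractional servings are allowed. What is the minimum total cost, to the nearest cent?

$3.83

This is a tiny linear program; its minimum lies at a vertex of the feasible set. List the vertices and price them.
black beans only: max(5.9/2.4, 54/10) = 5.4 servings → $4.59.
banana only: max(5.9/0.3, 54/1) = 54 servings → $21.60.
canned tuna only: max(5.9/1.0, 54/21) = 5.9 servings → $7.96.
black beans + banana: intersection lies outside the first quadrant.
black beans + canned tuna with both tight: 1.73 servings and 1.748 servings → $3.83.
banana + canned tuna with both tight: 13.19 servings and 1.943 servings → $7.90.
Cheapest feasible corner: $3.83.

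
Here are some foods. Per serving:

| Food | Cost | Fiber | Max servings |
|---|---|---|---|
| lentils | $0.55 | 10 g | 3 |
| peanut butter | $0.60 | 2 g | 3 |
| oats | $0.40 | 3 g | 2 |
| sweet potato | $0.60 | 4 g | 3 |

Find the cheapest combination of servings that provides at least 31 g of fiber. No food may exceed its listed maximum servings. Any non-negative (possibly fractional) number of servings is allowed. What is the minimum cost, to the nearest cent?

$1.78

Cost per g of fiber: lentils $0.0550, oats $0.1333, sweet potato $0.1500, peanut butter $0.3000.
Take 3 servings of lentils: +30.0 g fiber for $1.65 (total $1.65, still need 1.0 g).
Take 0.3333 servings of oats: +1.0 g fiber for $0.13 (total $1.78, still need 0.0 g).
Greedy by cheapest-per-g is optimal for a single linear constraint, so the minimum cost is $1.78.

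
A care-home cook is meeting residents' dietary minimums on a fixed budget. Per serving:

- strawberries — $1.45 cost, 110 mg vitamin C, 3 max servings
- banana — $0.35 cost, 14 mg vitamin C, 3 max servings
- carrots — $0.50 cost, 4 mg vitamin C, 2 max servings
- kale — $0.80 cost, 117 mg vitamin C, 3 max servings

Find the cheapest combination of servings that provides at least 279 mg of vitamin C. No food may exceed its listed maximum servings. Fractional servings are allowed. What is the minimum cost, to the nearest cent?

$1.91

Cost per mg of vitamin C: kale $0.0068, strawberries $0.0132, banana $0.0250, carrots $0.1250.
Take 2.385 servings of kale: +279.0 mg vitamin C for $1.91 (total $1.91, still need 0.0 mg).
Filling from the cheapest source first is optimal under one linear minimum: $1.91.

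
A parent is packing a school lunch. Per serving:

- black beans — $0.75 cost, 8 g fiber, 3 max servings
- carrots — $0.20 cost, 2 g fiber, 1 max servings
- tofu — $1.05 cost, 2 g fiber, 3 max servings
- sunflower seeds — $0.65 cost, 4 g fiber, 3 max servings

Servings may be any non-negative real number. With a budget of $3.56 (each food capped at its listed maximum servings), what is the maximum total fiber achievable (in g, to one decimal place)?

32.8 g

Fiber per dollar: black beans 10.67, carrots 10, sunflower seeds 6.154, tofu 1.905.
Take 3 servings of black beans: spends $2.25, +24.0 g fiber (running total 24.0 g).
Take 1 serving of carrots: spends $0.20, +2.0 g fiber (running total 26.0 g).
Take 1.708 servings of sunflower seeds: spends $1.11, +6.8 g fiber (running total 32.8 g).
Greedy by best ratio exhausts the cost allowance optimally: 32.8 g.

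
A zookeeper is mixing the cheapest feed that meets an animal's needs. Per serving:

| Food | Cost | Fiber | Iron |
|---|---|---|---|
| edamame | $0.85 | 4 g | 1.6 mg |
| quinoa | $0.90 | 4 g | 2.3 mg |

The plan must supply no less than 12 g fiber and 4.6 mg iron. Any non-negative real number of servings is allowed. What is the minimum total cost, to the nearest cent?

edamame only: max(12/4, 4.6/1.6) = 3 servings → $2.55.
quinoa only: max(12/4, 4.6/2.3) = 3 servings → $2.70.
edamame + quinoa with both targets exact would need a negative amount; discard.
Cheapest feasible corner: $2.55.

$2.55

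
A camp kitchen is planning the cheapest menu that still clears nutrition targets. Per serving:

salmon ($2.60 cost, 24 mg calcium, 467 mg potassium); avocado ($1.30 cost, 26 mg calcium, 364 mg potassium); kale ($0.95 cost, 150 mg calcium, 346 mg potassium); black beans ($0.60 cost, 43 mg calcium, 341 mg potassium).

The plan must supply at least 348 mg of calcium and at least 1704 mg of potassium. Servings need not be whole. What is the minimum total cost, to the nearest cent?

For a min-cost LP with two ≥-constraints, a basic feasible solution has at most two positive variables.
salmon only: max(348/24, 1704/467) = 14.5 servings → $37.70.
avocado only: max(348/26, 1704/364) = 13.38 servings → $17.40.
kale only: max(348/150, 1704/346) = 4.925 servings → $4.68.
black beans only: max(348/43, 1704/341) = 8.093 servings → $4.86.
salmon + avocado: intersection lies outside the first quadrant.
salmon + kale with both tight: 2.189 servings and 1.97 servings → $7.56.
salmon + black beans: intersection lies outside the first quadrant.
avocado + kale with both tight: 2.964 servings and 1.806 servings → $5.57.
avocado + black beans: the both-tight solution has a negative serving — not a feasible corner.
kale + black beans with both tight: 1.252 servings and 3.727 servings → $3.43.
So the least-cost plan costs $3.43.

$3.43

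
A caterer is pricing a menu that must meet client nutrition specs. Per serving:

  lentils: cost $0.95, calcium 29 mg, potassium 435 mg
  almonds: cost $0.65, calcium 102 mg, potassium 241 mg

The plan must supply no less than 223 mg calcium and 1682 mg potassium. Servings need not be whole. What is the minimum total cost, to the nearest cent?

An LP optimum is at a vertex; with two nutrient constraints at most two foods are used. Check each candidate.
lentils only: max(223/29, 1682/435) = 7.69 servings → $7.31.
almonds only: max(223/102, 1682/241) = 6.979 servings → $4.54.
lentils + almonds with both tight: 3.152 servings and 1.29 servings → $3.83.
So the least-cost plan costs $3.83.

$3.83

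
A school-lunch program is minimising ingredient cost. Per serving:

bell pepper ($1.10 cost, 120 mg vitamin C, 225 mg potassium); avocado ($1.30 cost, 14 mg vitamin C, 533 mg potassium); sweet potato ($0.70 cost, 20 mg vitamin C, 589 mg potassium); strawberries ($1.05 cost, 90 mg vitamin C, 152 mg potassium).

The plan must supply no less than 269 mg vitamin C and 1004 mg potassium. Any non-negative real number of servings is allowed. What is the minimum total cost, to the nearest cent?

Two binding constraints pin down two serving amounts, so the optimal mix uses at most two foods. The candidates are each food alone (scaled to the tighter of vitamin C/potassium) and each pair with both constraints tight.
bell pepper only: max(269/120, 1004/225) = 4.462 servings → $4.91.
avocado only: max(269/14, 1004/533) = 19.21 servings → $24.98.
sweet potato only: max(269/20, 1004/589) = 13.45 servings → $9.41.
strawberries only: max(269/90, 1004/152) = 6.605 servings → $6.94.
bell pepper + avocado with both tight: 2.127 servings and 0.9859 servings → $3.62.
bell pepper + sweet potato with both tight: 2.091 servings and 0.9059 servings → $2.93.
bell pepper + strawberries: intersection lies outside the first quadrant.
avocado + sweet potato: intersection lies outside the first quadrant.
avocado + strawberries with both tight: 1.079 servings and 2.821 servings → $4.37.
sweet potato + strawberries with both tight: 0.99 servings and 2.769 servings → $3.60.
The minimum over all feasible corners is $2.93.

$2.93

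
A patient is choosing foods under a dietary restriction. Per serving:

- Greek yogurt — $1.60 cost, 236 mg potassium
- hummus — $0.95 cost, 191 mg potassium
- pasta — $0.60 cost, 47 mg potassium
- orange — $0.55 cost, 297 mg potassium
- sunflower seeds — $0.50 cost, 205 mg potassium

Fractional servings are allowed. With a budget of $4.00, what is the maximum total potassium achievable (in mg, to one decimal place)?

Potassium per dollar: orange 540, sunflower seeds 410, hummus 201.1, Greek yogurt 147.5, pasta 78.33.
With no serving limits, spend the whole cost allowance on orange: $4.00 / $0.55 × 297 mg = 2160.0 mg.

2160.0 mg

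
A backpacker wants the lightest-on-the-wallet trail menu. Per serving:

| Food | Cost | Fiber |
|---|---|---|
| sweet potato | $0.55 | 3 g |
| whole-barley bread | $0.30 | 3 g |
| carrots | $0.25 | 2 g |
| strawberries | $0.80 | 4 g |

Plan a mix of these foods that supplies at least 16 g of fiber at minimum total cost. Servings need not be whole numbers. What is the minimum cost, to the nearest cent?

$1.60

Cost per g of fiber: whole-barley bread $0.1000, carrots $0.1250, sweet potato $0.1833, strawberries $0.2000.
With no serving limits, use only whole-barley bread: 16 g / 3 g = 5.333 servings × $0.30 = $1.60.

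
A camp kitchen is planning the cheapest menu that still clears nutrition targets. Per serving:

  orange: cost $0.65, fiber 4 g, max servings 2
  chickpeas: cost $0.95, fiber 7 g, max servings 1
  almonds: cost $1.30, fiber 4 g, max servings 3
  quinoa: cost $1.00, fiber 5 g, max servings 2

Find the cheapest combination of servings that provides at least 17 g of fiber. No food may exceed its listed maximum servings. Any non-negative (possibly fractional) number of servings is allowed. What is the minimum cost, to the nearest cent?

Cost per g of fiber: chickpeas $0.1357, orange $0.1625, quinoa $0.2000, almonds $0.3250.
Take 1 serving of chickpeas: +7.0 g fiber for $0.95 (total $0.95, still need 10.0 g).
Take 2 servings of orange: +8.0 g fiber for $1.30 (total $2.25, still need 2.0 g).
Take 0.4 servings of quinoa: +2.0 g fiber for $0.40 (total $2.65, still need 0.0 g).
Greedy by cheapest-per-g is optimal for a single linear constraint, so the minimum cost is $2.65.

$2.65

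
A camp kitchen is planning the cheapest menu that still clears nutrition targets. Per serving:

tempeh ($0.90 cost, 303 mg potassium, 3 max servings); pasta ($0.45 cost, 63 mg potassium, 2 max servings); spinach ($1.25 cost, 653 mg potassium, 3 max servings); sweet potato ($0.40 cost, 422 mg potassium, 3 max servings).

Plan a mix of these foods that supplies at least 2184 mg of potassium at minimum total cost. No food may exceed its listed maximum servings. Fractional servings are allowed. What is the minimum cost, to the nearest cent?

$2.96

Cost per mg of potassium: sweet potato $0.0009, spinach $0.0019, tempeh $0.0030, pasta $0.0071.
Take 3 servings of sweet potato: +1266.0 mg potassium for $1.20 (total $1.20, still need 918.0 mg).
Take 1.406 servings of spinach: +918.0 mg potassium for $1.76 (total $2.96, still need 0.0 mg).
Filling from the cheapest source first is optimal under one linear minimum: $2.96.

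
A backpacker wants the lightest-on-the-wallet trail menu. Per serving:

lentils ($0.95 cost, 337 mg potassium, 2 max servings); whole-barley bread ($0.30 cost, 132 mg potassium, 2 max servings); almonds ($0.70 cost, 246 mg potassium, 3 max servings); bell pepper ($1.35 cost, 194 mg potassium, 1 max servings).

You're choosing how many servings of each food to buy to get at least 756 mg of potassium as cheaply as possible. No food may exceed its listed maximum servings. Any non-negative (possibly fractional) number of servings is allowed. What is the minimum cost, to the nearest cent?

Cost per mg of potassium: whole-barley bread $0.0023, lentils $0.0028, almonds $0.0028, bell pepper $0.0070.
Take 2 servings of whole-barley bread: +264.0 mg potassium for $0.60 (total $0.60, still need 492.0 mg).
Take 1.46 servings of lentils: +492.0 mg potassium for $1.39 (total $1.99, still need 0.0 mg).
Greedy by cheapest-per-mg is optimal for a single linear constraint, so the minimum cost is $1.99.

$1.99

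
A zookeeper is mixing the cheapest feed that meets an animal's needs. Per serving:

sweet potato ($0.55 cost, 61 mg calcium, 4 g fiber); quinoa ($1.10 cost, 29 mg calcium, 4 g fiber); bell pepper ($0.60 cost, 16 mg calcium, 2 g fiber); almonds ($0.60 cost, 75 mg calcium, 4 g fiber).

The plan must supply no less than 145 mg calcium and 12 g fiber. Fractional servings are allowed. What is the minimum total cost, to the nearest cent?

Minimising a linear cost over {calcium ≥ 145, fiber ≥ 12, servings ≥ 0} — the optimum is at a vertex, using one or two foods.
sweet potato only: max(145/61, 12/4) = 3 servings → $1.65.
quinoa only: max(145/29, 12/4) = 5 servings → $5.50.
bell pepper only: max(145/16, 12/2) = 9.062 servings → $5.44.
almonds only: max(145/75, 12/4) = 3 servings → $1.80.
sweet potato + quinoa with both tight: 1.812 servings and 1.188 servings → $2.30.
sweet potato + bell pepper with both tight: 1.69 servings and 2.621 servings → $2.50.
sweet potato + almonds: the both-tight solution has a negative serving — not a feasible corner.
quinoa + bell pepper with both targets exact would need a negative amount; discard.
quinoa + almonds with both tight: 1.739 servings and 1.261 servings → $2.67.
bell pepper + almonds with both tight: 3.721 servings and 1.14 servings → $2.92.
The minimum over all feasible corners is $1.65.

$1.65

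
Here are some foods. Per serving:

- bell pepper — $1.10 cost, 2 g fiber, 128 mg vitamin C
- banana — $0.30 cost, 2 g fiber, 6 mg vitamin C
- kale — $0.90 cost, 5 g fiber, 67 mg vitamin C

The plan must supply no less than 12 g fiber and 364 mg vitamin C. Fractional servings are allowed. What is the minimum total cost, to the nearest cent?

$3.65

bell pepper only: max(12/2, 364/128) = 6 servings → $6.60.
banana only: max(12/2, 364/6) = 60.67 servings → $18.20.
kale only: max(12/5, 364/67) = 5.433 servings → $4.89.
bell pepper + banana with both tight: 2.689 servings and 3.311 servings → $3.95.
bell pepper + kale with both tight: 2.008 servings and 1.597 servings → $3.65.
banana + kale: intersection lies outside the first quadrant.
The minimum over all feasible corners is $3.65.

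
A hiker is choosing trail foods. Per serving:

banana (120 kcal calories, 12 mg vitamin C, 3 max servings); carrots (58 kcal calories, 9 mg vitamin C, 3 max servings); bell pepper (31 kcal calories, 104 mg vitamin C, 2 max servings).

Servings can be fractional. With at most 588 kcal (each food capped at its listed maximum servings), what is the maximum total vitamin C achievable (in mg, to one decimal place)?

Vitamin C per kcal: bell pepper 3.355, carrots 0.1552, banana 0.1.
Take 2 servings of bell pepper: uses 62 kcal, +208.0 mg vitamin C (running total 208.0 mg).
Take 3 servings of carrots: uses 174 kcal, +27.0 mg vitamin C (running total 235.0 mg).
Take 2.933 servings of banana: uses 352 kcal, +35.2 mg vitamin C (running total 270.2 mg).
Filling greedily by vitamin C-per-kcal is optimal for one linear limit, giving 270.2 mg.

270.2 mg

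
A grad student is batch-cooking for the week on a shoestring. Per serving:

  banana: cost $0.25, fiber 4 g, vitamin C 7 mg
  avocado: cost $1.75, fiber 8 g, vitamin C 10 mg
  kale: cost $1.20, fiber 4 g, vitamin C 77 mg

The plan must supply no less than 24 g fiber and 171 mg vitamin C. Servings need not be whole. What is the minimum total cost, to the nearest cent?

$3.25

banana only: max(24/4, 171/7) = 24.43 servings → $6.11.
avocado only: max(24/8, 171/10) = 17.1 servings → $29.93.
kale only: max(24/4, 171/77) = 6 servings → $7.20.
banana + avocado: intersection lies outside the first quadrant.
banana + kale with both tight: 4.157 servings and 1.843 servings → $3.25.
avocado + kale with both tight: 2.021 servings and 1.958 servings → $5.89.
The minimum over all feasible corners is $3.25.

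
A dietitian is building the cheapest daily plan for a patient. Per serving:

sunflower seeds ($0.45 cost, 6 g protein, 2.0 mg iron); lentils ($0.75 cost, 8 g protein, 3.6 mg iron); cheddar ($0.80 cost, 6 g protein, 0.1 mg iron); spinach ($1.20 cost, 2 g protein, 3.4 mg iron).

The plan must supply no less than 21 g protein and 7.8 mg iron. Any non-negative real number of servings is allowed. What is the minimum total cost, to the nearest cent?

Check every corner: each single food scaled to meet both minima, and each pair solved so both constraints bind.
sunflower seeds only: max(21/6, 7.8/2.0) = 3.9 servings → $1.75.
lentils only: max(21/8, 7.8/3.6) = 2.625 servings → $1.97.
cheddar only: max(21/6, 7.8/0.1) = 78 servings → $62.40.
spinach only: max(21/2, 7.8/3.4) = 10.5 servings → $12.60.
sunflower seeds + lentils with both tight: 2.357 servings and 0.8571 servings → $1.70.
sunflower seeds + cheddar with both targets exact would need a negative amount; discard.
sunflower seeds + spinach with both tight: 3.402 servings and 0.2927 servings → $1.88.
lentils + cheddar with both tight: 2.149 servings and 0.6346 servings → $2.12.
lentils + spinach with both targets exact would need a negative amount; discard.
cheddar + spinach with both tight: 2.762 servings and 2.213 servings → $4.87.
The minimum over all feasible corners is $1.70.

$1.70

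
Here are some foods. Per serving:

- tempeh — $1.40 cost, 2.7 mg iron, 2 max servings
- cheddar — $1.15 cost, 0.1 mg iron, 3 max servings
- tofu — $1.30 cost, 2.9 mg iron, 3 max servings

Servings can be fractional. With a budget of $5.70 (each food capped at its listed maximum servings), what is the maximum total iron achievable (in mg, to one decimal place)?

12.2 mg

Iron per dollar: tofu 2.231, tempeh 1.929, cheddar 0.08696.
Take 3 servings of tofu: spends $3.90, +8.7 mg iron (running total 8.7 mg).
Take 1.286 servings of tempeh: spends $1.80, +3.5 mg iron (running total 12.2 mg).
Filling greedily by iron-per-dollar is optimal for one linear limit, giving 12.2 mg.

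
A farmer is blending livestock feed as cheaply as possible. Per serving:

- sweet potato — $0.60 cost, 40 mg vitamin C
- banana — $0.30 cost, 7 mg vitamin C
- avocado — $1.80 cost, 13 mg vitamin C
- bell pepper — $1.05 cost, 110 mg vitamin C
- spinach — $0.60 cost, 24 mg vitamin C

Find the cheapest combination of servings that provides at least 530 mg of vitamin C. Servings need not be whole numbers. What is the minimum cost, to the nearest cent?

$5.06

Cost per mg of vitamin C: bell pepper $0.0095, sweet potato $0.0150, spinach $0.0250, banana $0.0429, avocado $0.1385.
With no serving limits, use only bell pepper: 530 mg / 110 mg = 4.818 servings × $1.05 = $5.06.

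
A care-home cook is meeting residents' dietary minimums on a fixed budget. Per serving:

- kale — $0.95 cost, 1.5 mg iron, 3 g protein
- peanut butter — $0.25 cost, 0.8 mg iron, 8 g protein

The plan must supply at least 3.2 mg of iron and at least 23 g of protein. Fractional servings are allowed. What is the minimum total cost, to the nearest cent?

With two linear requirements the optimum uses one or two foods; enumerate the corners.
kale only: max(3.2/1.5, 23/3) = 7.667 servings → $7.28.
peanut butter only: max(3.2/0.8, 23/8) = 4 servings → $1.00.
kale + peanut butter with both tight: 0.75 servings and 2.594 servings → $1.36.
Cheapest feasible corner: $1.00.

$1.00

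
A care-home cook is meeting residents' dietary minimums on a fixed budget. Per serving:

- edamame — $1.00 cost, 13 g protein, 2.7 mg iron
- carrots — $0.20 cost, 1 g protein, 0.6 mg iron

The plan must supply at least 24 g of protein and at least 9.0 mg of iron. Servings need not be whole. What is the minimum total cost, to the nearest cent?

$3.11

The cheapest plan sits at a corner of the feasible region — with two constraints it uses at most two foods.
edamame only: max(24/13, 9.0/2.7) = 3.333 servings → $3.33.
carrots only: max(24/1, 9.0/0.6) = 24 servings → $4.80.
edamame + carrots with both tight: 1.059 servings and 10.24 servings → $3.11.
So the least-cost plan costs $3.11.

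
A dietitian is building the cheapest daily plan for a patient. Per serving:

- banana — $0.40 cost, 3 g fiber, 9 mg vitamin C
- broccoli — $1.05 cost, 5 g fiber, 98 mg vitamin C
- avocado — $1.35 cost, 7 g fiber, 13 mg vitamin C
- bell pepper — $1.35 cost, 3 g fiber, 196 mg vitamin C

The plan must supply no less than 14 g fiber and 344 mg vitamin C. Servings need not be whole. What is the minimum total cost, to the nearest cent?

Compare the cost at each extreme point of the feasible region.
banana only: max(14/3, 344/9) = 38.22 servings → $15.29.
broccoli only: max(14/5, 344/98) = 3.51 servings → $3.69.
avocado only: max(14/7, 344/13) = 26.46 servings → $35.72.
bell pepper only: max(14/3, 344/196) = 4.667 servings → $6.30.
banana + broccoli: intersection lies outside the first quadrant.
banana + avocado with both targets exact would need a negative amount; discard.
banana + bell pepper with both tight: 3.052 servings and 1.615 servings → $3.40.
broccoli + avocado: the both-tight solution has a negative serving — not a feasible corner.
broccoli + bell pepper with both tight: 2.496 servings and 0.5073 servings → $3.31.
avocado + bell pepper with both tight: 1.284 servings and 1.67 servings → $3.99.
Cheapest feasible corner: $3.31.

$3.31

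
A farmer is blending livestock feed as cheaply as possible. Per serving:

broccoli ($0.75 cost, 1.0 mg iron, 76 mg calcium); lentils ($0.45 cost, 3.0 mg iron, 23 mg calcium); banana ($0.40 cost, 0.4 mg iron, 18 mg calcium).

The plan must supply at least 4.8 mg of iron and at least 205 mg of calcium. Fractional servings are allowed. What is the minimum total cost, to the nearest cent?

$2.20

Compare the cost at each extreme point of the feasible region.
broccoli only: max(4.8/1.0, 205/76) = 4.8 servings → $3.60.
lentils only: max(4.8/3.0, 205/23) = 8.913 servings → $4.01.
banana only: max(4.8/0.4, 205/18) = 12 servings → $4.80.
broccoli + lentils with both tight: 2.461 servings and 0.7795 servings → $2.20.
broccoli + banana with both targets exact would need a negative amount; discard.
lentils + banana with both tight: 0.09821 servings and 11.26 servings → $4.55.
The minimum over all feasible corners is $2.20.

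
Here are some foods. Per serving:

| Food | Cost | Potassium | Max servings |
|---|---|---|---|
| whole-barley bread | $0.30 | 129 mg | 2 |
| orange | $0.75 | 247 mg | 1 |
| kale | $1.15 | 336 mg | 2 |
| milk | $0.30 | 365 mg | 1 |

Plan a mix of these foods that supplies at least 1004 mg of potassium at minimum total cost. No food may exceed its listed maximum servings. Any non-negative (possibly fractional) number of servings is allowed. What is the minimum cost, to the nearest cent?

Cost per mg of potassium: milk $0.0008, whole-barley bread $0.0023, orange $0.0030, kale $0.0034.
Take 1 serving of milk: +365.0 mg potassium for $0.30 (total $0.30, still need 639.0 mg).
Take 2 servings of whole-barley bread: +258.0 mg potassium for $0.60 (total $0.90, still need 381.0 mg).
Take 1 serving of orange: +247.0 mg potassium for $0.75 (total $1.65, still need 134.0 mg).
Take 0.3988 servings of kale: +134.0 mg potassium for $0.46 (total $2.11, still need 0.0 mg).
Greedy by cheapest-per-mg is optimal for a single linear constraint, so the minimum cost is $2.11.

$2.11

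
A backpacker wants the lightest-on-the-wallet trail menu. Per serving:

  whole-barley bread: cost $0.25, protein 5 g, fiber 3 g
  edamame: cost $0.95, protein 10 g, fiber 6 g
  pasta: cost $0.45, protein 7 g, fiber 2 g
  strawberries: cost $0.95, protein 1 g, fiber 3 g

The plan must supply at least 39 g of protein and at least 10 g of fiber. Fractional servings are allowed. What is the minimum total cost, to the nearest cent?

$1.95

Two binding constraints pin down two serving amounts, so the optimal mix uses at most two foods. The candidates are each food alone (scaled to the tighter of protein/fiber) and each pair with both constraints tight.
whole-barley bread only: max(39/5, 10/3) = 7.8 servings → $1.95.
edamame only: max(39/10, 10/6) = 3.9 servings → $3.71.
pasta only: max(39/7, 10/2) = 5.571 servings → $2.51.
strawberries only: max(39/1, 10/3) = 39 servings → $37.05.
whole-barley bread + edamame (both tight): parallel constraints — no distinct corner.
whole-barley bread + pasta: the both-tight solution has a negative serving — not a feasible corner.
whole-barley bread + strawberries with both targets exact would need a negative amount; discard.
edamame + pasta: intersection lies outside the first quadrant.
edamame + strawberries: the both-tight solution has a negative serving — not a feasible corner.
pasta + strawberries with both targets exact would need a negative amount; discard.
Cheapest feasible corner: $1.95.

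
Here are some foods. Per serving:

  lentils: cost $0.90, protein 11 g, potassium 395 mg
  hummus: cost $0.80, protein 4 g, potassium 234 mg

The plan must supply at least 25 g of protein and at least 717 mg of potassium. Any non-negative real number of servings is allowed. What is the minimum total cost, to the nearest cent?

Check every corner: each single food scaled to meet both minima, and each pair solved so both constraints bind.
lentils only: max(25/11, 717/395) = 2.273 servings → $2.05.
hummus only: max(25/4, 717/234) = 6.25 servings → $5.00.
lentils + hummus: the both-tight solution has a negative serving — not a feasible corner.
The minimum over all feasible corners is $2.05.

$2.05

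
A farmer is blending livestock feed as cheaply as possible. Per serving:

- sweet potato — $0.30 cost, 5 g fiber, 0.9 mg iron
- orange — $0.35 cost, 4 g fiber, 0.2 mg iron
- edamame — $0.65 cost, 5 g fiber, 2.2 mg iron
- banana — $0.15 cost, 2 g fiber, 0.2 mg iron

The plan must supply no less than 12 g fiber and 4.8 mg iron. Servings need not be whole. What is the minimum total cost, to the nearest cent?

$1.43

An LP optimum is at a vertex; with two nutrient constraints at most two foods are used. Check each candidate.
sweet potato only: max(12/5, 4.8/0.9) = 5.333 servings → $1.60.
orange only: max(12/4, 4.8/0.2) = 24 servings → $8.40.
edamame only: max(12/5, 4.8/2.2) = 2.4 servings → $1.56.
banana only: max(12/2, 4.8/0.2) = 24 servings → $3.60.
sweet potato + orange: intersection lies outside the first quadrant.
sweet potato + edamame with both tight: 0.3692 servings and 2.031 servings → $1.43.
sweet potato + banana with both targets exact would need a negative amount; discard.
orange + edamame with both tight: 0.3077 servings and 2.154 servings → $1.51.
orange + banana with both targets exact would need a negative amount; discard.
edamame + banana with both tight: 2.118 servings and 0.7059 servings → $1.48.
Cheapest feasible corner: $1.43.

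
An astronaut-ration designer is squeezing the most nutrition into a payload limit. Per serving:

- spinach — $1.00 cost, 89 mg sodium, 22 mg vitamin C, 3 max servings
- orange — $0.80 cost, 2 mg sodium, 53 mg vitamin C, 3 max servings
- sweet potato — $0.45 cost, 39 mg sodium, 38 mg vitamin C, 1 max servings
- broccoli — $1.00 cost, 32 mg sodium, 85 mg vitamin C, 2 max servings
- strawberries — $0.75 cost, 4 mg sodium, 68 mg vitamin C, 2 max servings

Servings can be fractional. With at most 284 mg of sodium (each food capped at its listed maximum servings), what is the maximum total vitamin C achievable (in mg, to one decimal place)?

544.3 mg

Vitamin C per mg sodium: orange 26.5, strawberries 17, broccoli 2.656, sweet potato 0.9744, spinach 0.2472.
Take 3 servings of orange: uses 6 mg sodium, +159.0 mg vitamin C (running total 159.0 mg).
Take 2 servings of strawberries: uses 8 mg sodium, +136.0 mg vitamin C (running total 295.0 mg).
Take 2 servings of broccoli: uses 64 mg sodium, +170.0 mg vitamin C (running total 465.0 mg).
Take 1 serving of sweet potato: uses 39 mg sodium, +38.0 mg vitamin C (running total 503.0 mg).
Take 1.876 servings of spinach: uses 167 mg sodium, +41.3 mg vitamin C (running total 544.3 mg).
Filling greedily by vitamin C-per-mg sodium is optimal for one linear limit, giving 544.3 mg.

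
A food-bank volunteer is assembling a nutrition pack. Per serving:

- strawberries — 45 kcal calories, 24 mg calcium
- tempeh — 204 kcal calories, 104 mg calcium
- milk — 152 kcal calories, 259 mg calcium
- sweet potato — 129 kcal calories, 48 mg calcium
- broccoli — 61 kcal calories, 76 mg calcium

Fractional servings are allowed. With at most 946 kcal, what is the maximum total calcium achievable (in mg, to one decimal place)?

Calcium per kcal: milk 1.704, broccoli 1.246, strawberries 0.5333, tempeh 0.5098, sweet potato 0.3721.
With no serving limits, spend the whole calories allowance on milk: 946 kcal / 152 kcal × 259 mg = 1611.9 mg.

1611.9 mg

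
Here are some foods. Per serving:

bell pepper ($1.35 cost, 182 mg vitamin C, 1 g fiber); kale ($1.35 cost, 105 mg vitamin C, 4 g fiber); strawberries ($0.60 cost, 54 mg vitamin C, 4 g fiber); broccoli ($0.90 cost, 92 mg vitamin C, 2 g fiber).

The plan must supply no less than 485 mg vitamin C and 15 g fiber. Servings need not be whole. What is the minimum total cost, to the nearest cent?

An LP optimum is at a vertex; with two nutrient constraints at most two foods are used. Check each candidate.
bell pepper only: max(485/182, 15/1) = 15 servings → $20.25.
kale only: max(485/105, 15/4) = 4.619 servings → $6.24.
strawberries only: max(485/54, 15/4) = 8.981 servings → $5.39.
broccoli only: max(485/92, 15/2) = 7.5 servings → $6.75.
bell pepper + kale with both tight: 0.5859 servings and 3.604 servings → $5.66.
bell pepper + strawberries with both tight: 1.677 servings and 3.331 servings → $4.26.
bell pepper + broccoli: the both-tight solution has a negative serving — not a feasible corner.
kale + strawberries: intersection lies outside the first quadrant.
kale + broccoli with both tight: 2.595 servings and 2.31 servings → $5.58.
strawberries + broccoli with both tight: 1.577 servings and 4.346 servings → $4.86.
The minimum over all feasible corners is $4.26.

$4.26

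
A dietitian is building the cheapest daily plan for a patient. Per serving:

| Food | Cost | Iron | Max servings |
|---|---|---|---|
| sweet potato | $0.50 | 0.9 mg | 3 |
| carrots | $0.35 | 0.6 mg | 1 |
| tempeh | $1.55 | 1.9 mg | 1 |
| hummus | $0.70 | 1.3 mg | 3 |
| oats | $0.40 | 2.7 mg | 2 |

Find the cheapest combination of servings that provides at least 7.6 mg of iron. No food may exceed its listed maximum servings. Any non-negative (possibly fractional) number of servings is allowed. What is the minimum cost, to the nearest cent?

Cost per mg of iron: oats $0.1481, hummus $0.5385, sweet potato $0.5556, carrots $0.5833, tempeh $0.8158.
Take 2 servings of oats: +5.4 mg iron for $0.80 (total $0.80, still need 2.2 mg).
Take 1.692 servings of hummus: +2.2 mg iron for $1.18 (total $1.98, still need 0.0 mg).
Greedy by cheapest-per-mg is optimal for a single linear constraint, so the minimum cost is $1.98.

$1.98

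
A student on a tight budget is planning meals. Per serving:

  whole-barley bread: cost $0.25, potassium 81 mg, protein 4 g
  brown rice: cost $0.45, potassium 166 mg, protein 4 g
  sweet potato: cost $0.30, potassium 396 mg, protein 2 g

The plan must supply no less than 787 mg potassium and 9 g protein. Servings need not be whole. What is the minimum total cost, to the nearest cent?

A basic optimal solution has at most two foods positive. Try each food alone and each pair with both targets met exactly.
whole-barley bread only: max(787/81, 9/4) = 9.716 servings → $2.43.
brown rice only: max(787/166, 9/4) = 4.741 servings → $2.13.
sweet potato only: max(787/396, 9/2) = 4.5 servings → $1.35.
whole-barley bread + brown rice: the both-tight solution has a negative serving — not a feasible corner.
whole-barley bread + sweet potato with both tight: 1.399 servings and 1.701 servings → $0.86.
brown rice + sweet potato with both tight: 1.589 servings and 1.321 servings → $1.11.
The minimum over all feasible corners is $0.86.

$0.86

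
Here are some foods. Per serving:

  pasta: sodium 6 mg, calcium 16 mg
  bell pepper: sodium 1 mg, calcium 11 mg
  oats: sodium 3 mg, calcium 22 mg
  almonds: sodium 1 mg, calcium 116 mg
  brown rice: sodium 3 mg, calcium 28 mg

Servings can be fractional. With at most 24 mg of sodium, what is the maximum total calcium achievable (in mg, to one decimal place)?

2784.0 mg

Calcium per mg sodium: almonds 116, bell pepper 11, brown rice 9.333, oats 7.333, pasta 2.667.
With no serving limits, spend the whole sodium allowance on almonds: 24 mg / 1 mg × 116 mg = 2784.0 mg.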